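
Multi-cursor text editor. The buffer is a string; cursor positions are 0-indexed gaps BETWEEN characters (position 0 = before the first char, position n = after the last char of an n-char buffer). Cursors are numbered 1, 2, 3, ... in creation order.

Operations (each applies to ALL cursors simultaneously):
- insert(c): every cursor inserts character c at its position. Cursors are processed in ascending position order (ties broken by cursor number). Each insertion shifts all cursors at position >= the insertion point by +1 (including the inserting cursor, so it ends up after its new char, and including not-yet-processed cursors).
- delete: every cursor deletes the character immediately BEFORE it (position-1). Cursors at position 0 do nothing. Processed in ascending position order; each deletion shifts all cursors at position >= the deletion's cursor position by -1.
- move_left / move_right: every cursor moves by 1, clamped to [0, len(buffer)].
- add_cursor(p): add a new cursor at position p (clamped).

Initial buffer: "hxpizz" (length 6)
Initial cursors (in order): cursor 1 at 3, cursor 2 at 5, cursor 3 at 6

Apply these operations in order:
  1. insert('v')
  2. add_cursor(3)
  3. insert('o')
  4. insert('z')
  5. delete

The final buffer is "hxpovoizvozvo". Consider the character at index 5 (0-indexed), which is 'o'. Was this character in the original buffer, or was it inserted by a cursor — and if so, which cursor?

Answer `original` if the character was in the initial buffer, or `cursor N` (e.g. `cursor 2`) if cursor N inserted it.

Answer: cursor 1

Derivation:
After op 1 (insert('v')): buffer="hxpvizvzv" (len 9), cursors c1@4 c2@7 c3@9, authorship ...1..2.3
After op 2 (add_cursor(3)): buffer="hxpvizvzv" (len 9), cursors c4@3 c1@4 c2@7 c3@9, authorship ...1..2.3
After op 3 (insert('o')): buffer="hxpovoizvozvo" (len 13), cursors c4@4 c1@6 c2@10 c3@13, authorship ...411..22.33
After op 4 (insert('z')): buffer="hxpozvozizvozzvoz" (len 17), cursors c4@5 c1@8 c2@13 c3@17, authorship ...44111..222.333
After op 5 (delete): buffer="hxpovoizvozvo" (len 13), cursors c4@4 c1@6 c2@10 c3@13, authorship ...411..22.33
Authorship (.=original, N=cursor N): . . . 4 1 1 . . 2 2 . 3 3
Index 5: author = 1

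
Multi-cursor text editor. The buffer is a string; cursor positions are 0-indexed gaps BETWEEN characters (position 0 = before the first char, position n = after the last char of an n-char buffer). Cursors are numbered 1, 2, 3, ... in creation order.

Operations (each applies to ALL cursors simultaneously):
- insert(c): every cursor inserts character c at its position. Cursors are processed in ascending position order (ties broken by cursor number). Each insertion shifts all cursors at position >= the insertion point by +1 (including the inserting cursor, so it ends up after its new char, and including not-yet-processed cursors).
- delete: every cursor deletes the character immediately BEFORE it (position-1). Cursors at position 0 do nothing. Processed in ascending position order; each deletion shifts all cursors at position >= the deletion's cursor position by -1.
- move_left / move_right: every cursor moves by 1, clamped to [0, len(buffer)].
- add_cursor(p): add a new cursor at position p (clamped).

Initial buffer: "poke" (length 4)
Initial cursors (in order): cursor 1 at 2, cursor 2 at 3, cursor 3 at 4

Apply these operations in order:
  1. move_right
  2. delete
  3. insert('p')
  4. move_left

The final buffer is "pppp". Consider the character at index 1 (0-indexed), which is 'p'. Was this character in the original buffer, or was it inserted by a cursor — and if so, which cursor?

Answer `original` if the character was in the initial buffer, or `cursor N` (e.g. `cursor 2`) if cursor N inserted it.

Answer: cursor 1

Derivation:
After op 1 (move_right): buffer="poke" (len 4), cursors c1@3 c2@4 c3@4, authorship ....
After op 2 (delete): buffer="p" (len 1), cursors c1@1 c2@1 c3@1, authorship .
After op 3 (insert('p')): buffer="pppp" (len 4), cursors c1@4 c2@4 c3@4, authorship .123
After op 4 (move_left): buffer="pppp" (len 4), cursors c1@3 c2@3 c3@3, authorship .123
Authorship (.=original, N=cursor N): . 1 2 3
Index 1: author = 1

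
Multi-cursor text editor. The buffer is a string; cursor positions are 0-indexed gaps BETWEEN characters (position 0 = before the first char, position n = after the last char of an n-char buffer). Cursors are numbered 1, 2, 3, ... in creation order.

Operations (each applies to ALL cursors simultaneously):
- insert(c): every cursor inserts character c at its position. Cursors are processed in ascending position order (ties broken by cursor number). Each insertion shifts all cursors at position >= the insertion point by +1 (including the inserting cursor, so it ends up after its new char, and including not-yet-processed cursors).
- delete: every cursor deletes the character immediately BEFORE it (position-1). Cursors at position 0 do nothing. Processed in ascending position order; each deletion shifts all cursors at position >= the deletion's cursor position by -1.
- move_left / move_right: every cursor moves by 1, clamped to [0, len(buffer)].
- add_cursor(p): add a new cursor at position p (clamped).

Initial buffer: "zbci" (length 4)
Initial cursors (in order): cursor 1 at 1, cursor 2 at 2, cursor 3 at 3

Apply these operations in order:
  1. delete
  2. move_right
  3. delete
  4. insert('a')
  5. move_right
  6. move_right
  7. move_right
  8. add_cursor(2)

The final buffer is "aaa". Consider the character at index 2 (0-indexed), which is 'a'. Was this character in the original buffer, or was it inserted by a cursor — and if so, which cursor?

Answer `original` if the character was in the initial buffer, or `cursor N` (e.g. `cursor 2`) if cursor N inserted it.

Answer: cursor 3

Derivation:
After op 1 (delete): buffer="i" (len 1), cursors c1@0 c2@0 c3@0, authorship .
After op 2 (move_right): buffer="i" (len 1), cursors c1@1 c2@1 c3@1, authorship .
After op 3 (delete): buffer="" (len 0), cursors c1@0 c2@0 c3@0, authorship 
After op 4 (insert('a')): buffer="aaa" (len 3), cursors c1@3 c2@3 c3@3, authorship 123
After op 5 (move_right): buffer="aaa" (len 3), cursors c1@3 c2@3 c3@3, authorship 123
After op 6 (move_right): buffer="aaa" (len 3), cursors c1@3 c2@3 c3@3, authorship 123
After op 7 (move_right): buffer="aaa" (len 3), cursors c1@3 c2@3 c3@3, authorship 123
After op 8 (add_cursor(2)): buffer="aaa" (len 3), cursors c4@2 c1@3 c2@3 c3@3, authorship 123
Authorship (.=original, N=cursor N): 1 2 3
Index 2: author = 3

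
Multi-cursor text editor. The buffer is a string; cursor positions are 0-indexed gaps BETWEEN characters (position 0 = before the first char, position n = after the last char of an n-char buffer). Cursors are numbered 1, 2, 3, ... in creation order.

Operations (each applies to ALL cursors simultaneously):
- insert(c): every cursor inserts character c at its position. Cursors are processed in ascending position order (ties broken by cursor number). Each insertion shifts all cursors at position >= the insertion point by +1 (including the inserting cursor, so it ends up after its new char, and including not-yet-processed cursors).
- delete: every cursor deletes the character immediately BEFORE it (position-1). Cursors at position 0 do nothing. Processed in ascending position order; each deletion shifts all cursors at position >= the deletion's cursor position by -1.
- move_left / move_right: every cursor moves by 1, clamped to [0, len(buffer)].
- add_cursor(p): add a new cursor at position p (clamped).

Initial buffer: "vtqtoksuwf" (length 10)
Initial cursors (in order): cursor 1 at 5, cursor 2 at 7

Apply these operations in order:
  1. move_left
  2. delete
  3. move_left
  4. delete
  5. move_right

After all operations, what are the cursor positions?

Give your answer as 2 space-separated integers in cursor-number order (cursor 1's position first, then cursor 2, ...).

After op 1 (move_left): buffer="vtqtoksuwf" (len 10), cursors c1@4 c2@6, authorship ..........
After op 2 (delete): buffer="vtqosuwf" (len 8), cursors c1@3 c2@4, authorship ........
After op 3 (move_left): buffer="vtqosuwf" (len 8), cursors c1@2 c2@3, authorship ........
After op 4 (delete): buffer="vosuwf" (len 6), cursors c1@1 c2@1, authorship ......
After op 5 (move_right): buffer="vosuwf" (len 6), cursors c1@2 c2@2, authorship ......

Answer: 2 2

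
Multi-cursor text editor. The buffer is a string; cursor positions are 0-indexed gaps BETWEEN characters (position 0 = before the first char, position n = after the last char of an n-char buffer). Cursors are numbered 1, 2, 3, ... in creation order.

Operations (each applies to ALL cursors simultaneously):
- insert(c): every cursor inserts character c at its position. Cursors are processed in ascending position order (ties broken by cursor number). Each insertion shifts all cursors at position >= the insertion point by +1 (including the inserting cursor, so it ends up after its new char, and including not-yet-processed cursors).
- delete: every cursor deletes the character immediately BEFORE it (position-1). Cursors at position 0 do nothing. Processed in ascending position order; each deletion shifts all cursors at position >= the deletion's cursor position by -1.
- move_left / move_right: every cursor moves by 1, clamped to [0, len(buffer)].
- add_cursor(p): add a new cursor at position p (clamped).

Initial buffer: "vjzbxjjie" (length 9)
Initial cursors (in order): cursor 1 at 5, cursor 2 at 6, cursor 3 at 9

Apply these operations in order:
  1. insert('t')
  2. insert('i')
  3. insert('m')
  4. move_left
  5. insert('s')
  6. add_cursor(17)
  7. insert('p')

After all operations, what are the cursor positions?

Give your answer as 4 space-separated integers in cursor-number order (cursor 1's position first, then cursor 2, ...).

After op 1 (insert('t')): buffer="vjzbxtjtjiet" (len 12), cursors c1@6 c2@8 c3@12, authorship .....1.2...3
After op 2 (insert('i')): buffer="vjzbxtijtijieti" (len 15), cursors c1@7 c2@10 c3@15, authorship .....11.22...33
After op 3 (insert('m')): buffer="vjzbxtimjtimjietim" (len 18), cursors c1@8 c2@12 c3@18, authorship .....111.222...333
After op 4 (move_left): buffer="vjzbxtimjtimjietim" (len 18), cursors c1@7 c2@11 c3@17, authorship .....111.222...333
After op 5 (insert('s')): buffer="vjzbxtismjtismjietism" (len 21), cursors c1@8 c2@13 c3@20, authorship .....1111.2222...3333
After op 6 (add_cursor(17)): buffer="vjzbxtismjtismjietism" (len 21), cursors c1@8 c2@13 c4@17 c3@20, authorship .....1111.2222...3333
After op 7 (insert('p')): buffer="vjzbxtispmjtispmjieptispm" (len 25), cursors c1@9 c2@15 c4@20 c3@24, authorship .....11111.22222...433333

Answer: 9 15 24 20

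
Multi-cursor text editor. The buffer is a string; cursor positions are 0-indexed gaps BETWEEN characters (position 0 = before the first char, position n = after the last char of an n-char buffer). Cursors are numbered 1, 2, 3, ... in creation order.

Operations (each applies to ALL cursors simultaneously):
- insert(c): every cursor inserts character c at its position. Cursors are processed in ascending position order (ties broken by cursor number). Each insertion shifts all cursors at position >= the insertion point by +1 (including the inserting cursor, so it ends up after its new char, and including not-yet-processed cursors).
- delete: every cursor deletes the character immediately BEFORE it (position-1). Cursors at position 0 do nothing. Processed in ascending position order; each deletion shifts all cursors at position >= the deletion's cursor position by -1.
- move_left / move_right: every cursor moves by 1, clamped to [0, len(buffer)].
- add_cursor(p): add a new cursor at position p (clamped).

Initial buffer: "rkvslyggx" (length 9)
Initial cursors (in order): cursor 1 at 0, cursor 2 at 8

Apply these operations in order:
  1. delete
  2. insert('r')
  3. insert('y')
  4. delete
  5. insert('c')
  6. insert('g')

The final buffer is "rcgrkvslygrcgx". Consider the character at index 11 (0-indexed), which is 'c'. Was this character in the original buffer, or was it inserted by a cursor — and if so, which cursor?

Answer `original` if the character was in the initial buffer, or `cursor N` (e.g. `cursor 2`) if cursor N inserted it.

Answer: cursor 2

Derivation:
After op 1 (delete): buffer="rkvslygx" (len 8), cursors c1@0 c2@7, authorship ........
After op 2 (insert('r')): buffer="rrkvslygrx" (len 10), cursors c1@1 c2@9, authorship 1.......2.
After op 3 (insert('y')): buffer="ryrkvslygryx" (len 12), cursors c1@2 c2@11, authorship 11.......22.
After op 4 (delete): buffer="rrkvslygrx" (len 10), cursors c1@1 c2@9, authorship 1.......2.
After op 5 (insert('c')): buffer="rcrkvslygrcx" (len 12), cursors c1@2 c2@11, authorship 11.......22.
After op 6 (insert('g')): buffer="rcgrkvslygrcgx" (len 14), cursors c1@3 c2@13, authorship 111.......222.
Authorship (.=original, N=cursor N): 1 1 1 . . . . . . . 2 2 2 .
Index 11: author = 2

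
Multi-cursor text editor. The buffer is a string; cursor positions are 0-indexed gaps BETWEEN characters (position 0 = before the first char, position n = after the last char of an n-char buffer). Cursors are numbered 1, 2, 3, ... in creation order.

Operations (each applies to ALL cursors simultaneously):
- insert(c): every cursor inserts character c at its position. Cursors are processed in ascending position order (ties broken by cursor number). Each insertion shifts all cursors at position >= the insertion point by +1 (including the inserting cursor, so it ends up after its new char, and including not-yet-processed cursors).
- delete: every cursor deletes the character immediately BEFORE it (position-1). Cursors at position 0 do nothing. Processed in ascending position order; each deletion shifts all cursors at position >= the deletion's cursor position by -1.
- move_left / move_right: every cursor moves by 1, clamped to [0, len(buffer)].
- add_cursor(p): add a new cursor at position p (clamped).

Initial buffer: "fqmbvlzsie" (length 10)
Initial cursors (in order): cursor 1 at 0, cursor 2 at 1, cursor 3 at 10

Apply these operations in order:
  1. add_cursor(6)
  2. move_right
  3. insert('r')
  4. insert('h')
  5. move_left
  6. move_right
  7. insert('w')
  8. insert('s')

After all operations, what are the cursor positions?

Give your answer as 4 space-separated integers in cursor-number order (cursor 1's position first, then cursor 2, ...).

Answer: 5 10 26 19

Derivation:
After op 1 (add_cursor(6)): buffer="fqmbvlzsie" (len 10), cursors c1@0 c2@1 c4@6 c3@10, authorship ..........
After op 2 (move_right): buffer="fqmbvlzsie" (len 10), cursors c1@1 c2@2 c4@7 c3@10, authorship ..........
After op 3 (insert('r')): buffer="frqrmbvlzrsier" (len 14), cursors c1@2 c2@4 c4@10 c3@14, authorship .1.2.....4...3
After op 4 (insert('h')): buffer="frhqrhmbvlzrhsierh" (len 18), cursors c1@3 c2@6 c4@13 c3@18, authorship .11.22.....44...33
After op 5 (move_left): buffer="frhqrhmbvlzrhsierh" (len 18), cursors c1@2 c2@5 c4@12 c3@17, authorship .11.22.....44...33
After op 6 (move_right): buffer="frhqrhmbvlzrhsierh" (len 18), cursors c1@3 c2@6 c4@13 c3@18, authorship .11.22.....44...33
After op 7 (insert('w')): buffer="frhwqrhwmbvlzrhwsierhw" (len 22), cursors c1@4 c2@8 c4@16 c3@22, authorship .111.222.....444...333
After op 8 (insert('s')): buffer="frhwsqrhwsmbvlzrhwssierhws" (len 26), cursors c1@5 c2@10 c4@19 c3@26, authorship .1111.2222.....4444...3333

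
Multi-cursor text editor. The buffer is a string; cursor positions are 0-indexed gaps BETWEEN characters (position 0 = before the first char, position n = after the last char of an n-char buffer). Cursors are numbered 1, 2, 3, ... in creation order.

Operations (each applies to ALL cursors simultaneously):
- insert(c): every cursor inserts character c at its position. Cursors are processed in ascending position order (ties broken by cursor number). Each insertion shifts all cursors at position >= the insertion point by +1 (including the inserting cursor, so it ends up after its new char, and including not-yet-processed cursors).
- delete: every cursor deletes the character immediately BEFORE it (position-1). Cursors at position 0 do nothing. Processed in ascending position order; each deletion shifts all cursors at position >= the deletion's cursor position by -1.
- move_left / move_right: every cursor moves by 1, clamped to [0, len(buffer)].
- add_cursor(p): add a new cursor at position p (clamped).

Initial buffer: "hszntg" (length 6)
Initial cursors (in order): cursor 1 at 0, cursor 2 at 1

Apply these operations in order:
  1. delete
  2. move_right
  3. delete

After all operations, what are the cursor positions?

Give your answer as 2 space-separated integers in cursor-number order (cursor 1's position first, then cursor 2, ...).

After op 1 (delete): buffer="szntg" (len 5), cursors c1@0 c2@0, authorship .....
After op 2 (move_right): buffer="szntg" (len 5), cursors c1@1 c2@1, authorship .....
After op 3 (delete): buffer="zntg" (len 4), cursors c1@0 c2@0, authorship ....

Answer: 0 0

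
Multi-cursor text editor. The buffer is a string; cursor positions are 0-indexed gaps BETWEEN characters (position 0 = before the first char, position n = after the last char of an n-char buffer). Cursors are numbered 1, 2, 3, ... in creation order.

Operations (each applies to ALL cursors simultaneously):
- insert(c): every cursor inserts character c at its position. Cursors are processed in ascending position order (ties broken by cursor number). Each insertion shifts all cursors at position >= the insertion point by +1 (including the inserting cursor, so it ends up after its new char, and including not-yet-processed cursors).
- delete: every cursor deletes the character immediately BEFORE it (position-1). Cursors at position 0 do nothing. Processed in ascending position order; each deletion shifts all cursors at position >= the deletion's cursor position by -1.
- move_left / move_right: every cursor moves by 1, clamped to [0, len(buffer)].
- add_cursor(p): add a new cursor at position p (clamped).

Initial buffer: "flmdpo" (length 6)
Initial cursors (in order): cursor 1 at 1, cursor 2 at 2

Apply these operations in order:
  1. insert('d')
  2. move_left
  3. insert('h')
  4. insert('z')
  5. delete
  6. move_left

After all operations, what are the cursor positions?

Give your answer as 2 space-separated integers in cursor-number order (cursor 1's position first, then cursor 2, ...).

After op 1 (insert('d')): buffer="fdldmdpo" (len 8), cursors c1@2 c2@4, authorship .1.2....
After op 2 (move_left): buffer="fdldmdpo" (len 8), cursors c1@1 c2@3, authorship .1.2....
After op 3 (insert('h')): buffer="fhdlhdmdpo" (len 10), cursors c1@2 c2@5, authorship .11.22....
After op 4 (insert('z')): buffer="fhzdlhzdmdpo" (len 12), cursors c1@3 c2@7, authorship .111.222....
After op 5 (delete): buffer="fhdlhdmdpo" (len 10), cursors c1@2 c2@5, authorship .11.22....
After op 6 (move_left): buffer="fhdlhdmdpo" (len 10), cursors c1@1 c2@4, authorship .11.22....

Answer: 1 4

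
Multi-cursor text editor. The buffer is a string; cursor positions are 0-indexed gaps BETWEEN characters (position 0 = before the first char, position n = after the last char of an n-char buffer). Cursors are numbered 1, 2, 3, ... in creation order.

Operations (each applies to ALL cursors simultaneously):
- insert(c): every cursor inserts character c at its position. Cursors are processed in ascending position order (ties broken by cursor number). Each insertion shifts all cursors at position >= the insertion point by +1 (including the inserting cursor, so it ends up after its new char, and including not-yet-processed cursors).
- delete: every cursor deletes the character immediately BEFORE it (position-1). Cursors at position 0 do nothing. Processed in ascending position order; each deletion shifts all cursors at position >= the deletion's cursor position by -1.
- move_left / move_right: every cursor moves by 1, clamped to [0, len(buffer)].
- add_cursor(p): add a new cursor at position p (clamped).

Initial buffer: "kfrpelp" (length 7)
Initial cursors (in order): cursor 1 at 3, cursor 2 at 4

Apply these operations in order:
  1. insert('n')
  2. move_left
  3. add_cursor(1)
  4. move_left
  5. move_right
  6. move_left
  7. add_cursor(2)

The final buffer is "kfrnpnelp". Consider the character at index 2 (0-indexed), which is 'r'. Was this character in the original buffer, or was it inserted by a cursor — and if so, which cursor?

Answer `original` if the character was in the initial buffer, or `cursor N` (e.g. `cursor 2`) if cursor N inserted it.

After op 1 (insert('n')): buffer="kfrnpnelp" (len 9), cursors c1@4 c2@6, authorship ...1.2...
After op 2 (move_left): buffer="kfrnpnelp" (len 9), cursors c1@3 c2@5, authorship ...1.2...
After op 3 (add_cursor(1)): buffer="kfrnpnelp" (len 9), cursors c3@1 c1@3 c2@5, authorship ...1.2...
After op 4 (move_left): buffer="kfrnpnelp" (len 9), cursors c3@0 c1@2 c2@4, authorship ...1.2...
After op 5 (move_right): buffer="kfrnpnelp" (len 9), cursors c3@1 c1@3 c2@5, authorship ...1.2...
After op 6 (move_left): buffer="kfrnpnelp" (len 9), cursors c3@0 c1@2 c2@4, authorship ...1.2...
After op 7 (add_cursor(2)): buffer="kfrnpnelp" (len 9), cursors c3@0 c1@2 c4@2 c2@4, authorship ...1.2...
Authorship (.=original, N=cursor N): . . . 1 . 2 . . .
Index 2: author = original

Answer: original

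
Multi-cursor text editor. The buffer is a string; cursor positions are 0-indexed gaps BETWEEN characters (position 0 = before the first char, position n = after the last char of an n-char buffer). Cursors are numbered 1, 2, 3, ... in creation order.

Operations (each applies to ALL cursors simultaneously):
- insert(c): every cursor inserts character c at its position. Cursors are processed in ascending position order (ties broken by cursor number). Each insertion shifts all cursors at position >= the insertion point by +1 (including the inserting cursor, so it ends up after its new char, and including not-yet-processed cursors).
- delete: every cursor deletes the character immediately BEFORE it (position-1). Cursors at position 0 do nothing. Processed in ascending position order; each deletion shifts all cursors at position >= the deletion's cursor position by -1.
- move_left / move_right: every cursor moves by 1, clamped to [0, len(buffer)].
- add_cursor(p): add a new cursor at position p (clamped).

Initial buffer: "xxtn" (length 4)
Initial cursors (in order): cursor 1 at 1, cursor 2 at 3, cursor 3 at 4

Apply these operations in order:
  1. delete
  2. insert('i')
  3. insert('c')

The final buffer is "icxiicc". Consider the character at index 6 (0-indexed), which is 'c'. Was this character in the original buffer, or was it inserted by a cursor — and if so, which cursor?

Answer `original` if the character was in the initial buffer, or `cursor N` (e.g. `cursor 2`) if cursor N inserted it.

Answer: cursor 3

Derivation:
After op 1 (delete): buffer="x" (len 1), cursors c1@0 c2@1 c3@1, authorship .
After op 2 (insert('i')): buffer="ixii" (len 4), cursors c1@1 c2@4 c3@4, authorship 1.23
After op 3 (insert('c')): buffer="icxiicc" (len 7), cursors c1@2 c2@7 c3@7, authorship 11.2323
Authorship (.=original, N=cursor N): 1 1 . 2 3 2 3
Index 6: author = 3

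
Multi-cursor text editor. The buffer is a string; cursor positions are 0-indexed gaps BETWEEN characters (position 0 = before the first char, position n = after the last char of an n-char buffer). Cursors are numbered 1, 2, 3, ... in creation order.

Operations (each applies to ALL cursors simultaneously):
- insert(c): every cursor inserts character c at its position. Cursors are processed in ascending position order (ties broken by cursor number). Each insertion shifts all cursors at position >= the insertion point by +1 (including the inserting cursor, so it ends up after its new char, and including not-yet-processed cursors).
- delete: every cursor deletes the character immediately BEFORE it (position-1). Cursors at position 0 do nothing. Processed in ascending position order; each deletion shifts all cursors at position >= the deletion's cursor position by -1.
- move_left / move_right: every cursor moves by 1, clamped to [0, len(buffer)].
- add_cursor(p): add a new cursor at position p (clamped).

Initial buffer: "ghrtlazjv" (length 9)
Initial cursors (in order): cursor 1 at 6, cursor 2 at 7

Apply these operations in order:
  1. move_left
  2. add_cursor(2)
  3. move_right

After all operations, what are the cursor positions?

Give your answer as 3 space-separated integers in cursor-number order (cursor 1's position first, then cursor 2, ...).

Answer: 6 7 3

Derivation:
After op 1 (move_left): buffer="ghrtlazjv" (len 9), cursors c1@5 c2@6, authorship .........
After op 2 (add_cursor(2)): buffer="ghrtlazjv" (len 9), cursors c3@2 c1@5 c2@6, authorship .........
After op 3 (move_right): buffer="ghrtlazjv" (len 9), cursors c3@3 c1@6 c2@7, authorship .........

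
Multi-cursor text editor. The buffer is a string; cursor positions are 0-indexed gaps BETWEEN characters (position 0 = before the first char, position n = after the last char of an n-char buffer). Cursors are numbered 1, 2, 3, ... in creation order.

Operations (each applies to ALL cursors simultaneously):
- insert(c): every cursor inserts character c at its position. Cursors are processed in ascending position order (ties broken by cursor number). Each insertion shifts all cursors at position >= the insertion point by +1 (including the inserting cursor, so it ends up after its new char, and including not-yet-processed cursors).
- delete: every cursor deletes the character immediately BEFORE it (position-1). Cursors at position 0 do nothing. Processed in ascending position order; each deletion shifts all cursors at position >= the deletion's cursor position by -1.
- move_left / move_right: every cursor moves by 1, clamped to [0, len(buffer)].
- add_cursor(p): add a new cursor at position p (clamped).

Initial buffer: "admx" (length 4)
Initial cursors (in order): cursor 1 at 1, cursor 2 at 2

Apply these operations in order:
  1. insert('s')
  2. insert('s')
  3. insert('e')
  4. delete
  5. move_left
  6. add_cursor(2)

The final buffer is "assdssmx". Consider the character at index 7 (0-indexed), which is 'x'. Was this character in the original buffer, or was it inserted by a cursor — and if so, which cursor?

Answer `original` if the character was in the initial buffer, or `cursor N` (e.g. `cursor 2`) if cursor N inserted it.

Answer: original

Derivation:
After op 1 (insert('s')): buffer="asdsmx" (len 6), cursors c1@2 c2@4, authorship .1.2..
After op 2 (insert('s')): buffer="assdssmx" (len 8), cursors c1@3 c2@6, authorship .11.22..
After op 3 (insert('e')): buffer="assedssemx" (len 10), cursors c1@4 c2@8, authorship .111.222..
After op 4 (delete): buffer="assdssmx" (len 8), cursors c1@3 c2@6, authorship .11.22..
After op 5 (move_left): buffer="assdssmx" (len 8), cursors c1@2 c2@5, authorship .11.22..
After op 6 (add_cursor(2)): buffer="assdssmx" (len 8), cursors c1@2 c3@2 c2@5, authorship .11.22..
Authorship (.=original, N=cursor N): . 1 1 . 2 2 . .
Index 7: author = original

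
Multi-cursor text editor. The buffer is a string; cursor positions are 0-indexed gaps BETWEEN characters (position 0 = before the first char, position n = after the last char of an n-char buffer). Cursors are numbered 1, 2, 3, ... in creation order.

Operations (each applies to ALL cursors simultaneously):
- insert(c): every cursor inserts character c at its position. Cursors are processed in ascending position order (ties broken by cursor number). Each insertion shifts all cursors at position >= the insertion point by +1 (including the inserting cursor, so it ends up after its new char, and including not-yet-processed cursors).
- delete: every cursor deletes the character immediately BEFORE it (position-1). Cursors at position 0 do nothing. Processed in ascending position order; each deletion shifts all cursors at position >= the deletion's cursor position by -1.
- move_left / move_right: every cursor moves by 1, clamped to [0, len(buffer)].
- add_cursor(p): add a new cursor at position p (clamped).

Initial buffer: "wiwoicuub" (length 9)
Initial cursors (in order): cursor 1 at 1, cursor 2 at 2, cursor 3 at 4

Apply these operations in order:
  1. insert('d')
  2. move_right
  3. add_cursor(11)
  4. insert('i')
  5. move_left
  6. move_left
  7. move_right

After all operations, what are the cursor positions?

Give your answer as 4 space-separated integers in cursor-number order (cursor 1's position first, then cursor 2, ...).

After op 1 (insert('d')): buffer="wdidwodicuub" (len 12), cursors c1@2 c2@4 c3@7, authorship .1.2..3.....
After op 2 (move_right): buffer="wdidwodicuub" (len 12), cursors c1@3 c2@5 c3@8, authorship .1.2..3.....
After op 3 (add_cursor(11)): buffer="wdidwodicuub" (len 12), cursors c1@3 c2@5 c3@8 c4@11, authorship .1.2..3.....
After op 4 (insert('i')): buffer="wdiidwiodiicuuib" (len 16), cursors c1@4 c2@7 c3@11 c4@15, authorship .1.12.2.3.3...4.
After op 5 (move_left): buffer="wdiidwiodiicuuib" (len 16), cursors c1@3 c2@6 c3@10 c4@14, authorship .1.12.2.3.3...4.
After op 6 (move_left): buffer="wdiidwiodiicuuib" (len 16), cursors c1@2 c2@5 c3@9 c4@13, authorship .1.12.2.3.3...4.
After op 7 (move_right): buffer="wdiidwiodiicuuib" (len 16), cursors c1@3 c2@6 c3@10 c4@14, authorship .1.12.2.3.3...4.

Answer: 3 6 10 14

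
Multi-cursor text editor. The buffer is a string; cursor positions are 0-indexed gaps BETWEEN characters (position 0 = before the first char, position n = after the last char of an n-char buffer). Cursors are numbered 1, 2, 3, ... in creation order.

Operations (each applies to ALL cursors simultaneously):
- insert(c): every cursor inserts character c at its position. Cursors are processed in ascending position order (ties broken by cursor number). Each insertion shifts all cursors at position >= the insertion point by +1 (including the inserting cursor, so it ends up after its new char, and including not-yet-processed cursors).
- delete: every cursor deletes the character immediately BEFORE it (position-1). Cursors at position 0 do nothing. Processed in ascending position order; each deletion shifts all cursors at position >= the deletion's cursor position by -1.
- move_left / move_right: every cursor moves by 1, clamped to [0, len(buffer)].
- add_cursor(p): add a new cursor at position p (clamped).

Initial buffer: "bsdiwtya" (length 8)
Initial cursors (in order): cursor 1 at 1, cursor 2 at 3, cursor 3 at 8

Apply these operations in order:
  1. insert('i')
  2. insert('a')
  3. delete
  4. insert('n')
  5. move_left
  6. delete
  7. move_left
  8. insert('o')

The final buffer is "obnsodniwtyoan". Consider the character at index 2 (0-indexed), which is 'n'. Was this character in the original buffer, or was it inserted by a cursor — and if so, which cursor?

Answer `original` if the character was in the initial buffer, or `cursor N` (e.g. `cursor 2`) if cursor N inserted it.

Answer: cursor 1

Derivation:
After op 1 (insert('i')): buffer="bisdiiwtyai" (len 11), cursors c1@2 c2@5 c3@11, authorship .1..2.....3
After op 2 (insert('a')): buffer="biasdiaiwtyaia" (len 14), cursors c1@3 c2@7 c3@14, authorship .11..22.....33
After op 3 (delete): buffer="bisdiiwtyai" (len 11), cursors c1@2 c2@5 c3@11, authorship .1..2.....3
After op 4 (insert('n')): buffer="binsdiniwtyain" (len 14), cursors c1@3 c2@7 c3@14, authorship .11..22.....33
After op 5 (move_left): buffer="binsdiniwtyain" (len 14), cursors c1@2 c2@6 c3@13, authorship .11..22.....33
After op 6 (delete): buffer="bnsdniwtyan" (len 11), cursors c1@1 c2@4 c3@10, authorship .1..2.....3
After op 7 (move_left): buffer="bnsdniwtyan" (len 11), cursors c1@0 c2@3 c3@9, authorship .1..2.....3
After op 8 (insert('o')): buffer="obnsodniwtyoan" (len 14), cursors c1@1 c2@5 c3@12, authorship 1.1.2.2....3.3
Authorship (.=original, N=cursor N): 1 . 1 . 2 . 2 . . . . 3 . 3
Index 2: author = 1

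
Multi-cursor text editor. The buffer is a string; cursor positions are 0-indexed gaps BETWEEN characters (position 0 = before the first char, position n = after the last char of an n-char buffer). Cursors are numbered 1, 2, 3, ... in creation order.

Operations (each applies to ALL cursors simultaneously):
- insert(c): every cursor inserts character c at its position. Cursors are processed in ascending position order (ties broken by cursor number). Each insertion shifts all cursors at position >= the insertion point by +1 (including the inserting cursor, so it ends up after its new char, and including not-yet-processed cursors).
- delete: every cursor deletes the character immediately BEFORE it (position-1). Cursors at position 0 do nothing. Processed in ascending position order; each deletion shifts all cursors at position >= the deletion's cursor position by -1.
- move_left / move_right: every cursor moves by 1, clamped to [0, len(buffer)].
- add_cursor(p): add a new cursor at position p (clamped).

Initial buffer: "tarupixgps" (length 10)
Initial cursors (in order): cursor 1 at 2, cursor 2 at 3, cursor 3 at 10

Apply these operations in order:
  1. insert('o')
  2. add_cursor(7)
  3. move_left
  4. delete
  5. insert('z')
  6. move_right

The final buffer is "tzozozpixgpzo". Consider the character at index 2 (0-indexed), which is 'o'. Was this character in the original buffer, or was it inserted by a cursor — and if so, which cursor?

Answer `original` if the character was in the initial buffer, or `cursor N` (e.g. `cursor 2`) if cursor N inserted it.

After op 1 (insert('o')): buffer="taoroupixgpso" (len 13), cursors c1@3 c2@5 c3@13, authorship ..1.2.......3
After op 2 (add_cursor(7)): buffer="taoroupixgpso" (len 13), cursors c1@3 c2@5 c4@7 c3@13, authorship ..1.2.......3
After op 3 (move_left): buffer="taoroupixgpso" (len 13), cursors c1@2 c2@4 c4@6 c3@12, authorship ..1.2.......3
After op 4 (delete): buffer="toopixgpo" (len 9), cursors c1@1 c2@2 c4@3 c3@8, authorship .12.....3
After op 5 (insert('z')): buffer="tzozozpixgpzo" (len 13), cursors c1@2 c2@4 c4@6 c3@12, authorship .11224.....33
After op 6 (move_right): buffer="tzozozpixgpzo" (len 13), cursors c1@3 c2@5 c4@7 c3@13, authorship .11224.....33
Authorship (.=original, N=cursor N): . 1 1 2 2 4 . . . . . 3 3
Index 2: author = 1

Answer: cursor 1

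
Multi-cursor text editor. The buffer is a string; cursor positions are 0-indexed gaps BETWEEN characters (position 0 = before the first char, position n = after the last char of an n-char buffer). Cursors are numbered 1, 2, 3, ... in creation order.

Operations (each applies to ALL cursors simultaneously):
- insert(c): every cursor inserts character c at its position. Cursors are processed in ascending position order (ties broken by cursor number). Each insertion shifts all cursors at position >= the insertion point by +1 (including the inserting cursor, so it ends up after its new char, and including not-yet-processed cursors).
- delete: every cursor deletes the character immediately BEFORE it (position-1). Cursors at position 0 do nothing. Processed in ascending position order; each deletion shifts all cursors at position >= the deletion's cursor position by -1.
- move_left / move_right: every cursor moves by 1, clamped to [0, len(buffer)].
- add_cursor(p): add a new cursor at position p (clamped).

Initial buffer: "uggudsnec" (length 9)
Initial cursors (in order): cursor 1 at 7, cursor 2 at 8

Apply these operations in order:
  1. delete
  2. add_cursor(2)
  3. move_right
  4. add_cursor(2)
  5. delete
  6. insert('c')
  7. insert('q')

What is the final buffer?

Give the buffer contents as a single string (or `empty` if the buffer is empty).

Answer: uccqqudccqq

Derivation:
After op 1 (delete): buffer="uggudsc" (len 7), cursors c1@6 c2@6, authorship .......
After op 2 (add_cursor(2)): buffer="uggudsc" (len 7), cursors c3@2 c1@6 c2@6, authorship .......
After op 3 (move_right): buffer="uggudsc" (len 7), cursors c3@3 c1@7 c2@7, authorship .......
After op 4 (add_cursor(2)): buffer="uggudsc" (len 7), cursors c4@2 c3@3 c1@7 c2@7, authorship .......
After op 5 (delete): buffer="uud" (len 3), cursors c3@1 c4@1 c1@3 c2@3, authorship ...
After op 6 (insert('c')): buffer="uccudcc" (len 7), cursors c3@3 c4@3 c1@7 c2@7, authorship .34..12
After op 7 (insert('q')): buffer="uccqqudccqq" (len 11), cursors c3@5 c4@5 c1@11 c2@11, authorship .3434..1212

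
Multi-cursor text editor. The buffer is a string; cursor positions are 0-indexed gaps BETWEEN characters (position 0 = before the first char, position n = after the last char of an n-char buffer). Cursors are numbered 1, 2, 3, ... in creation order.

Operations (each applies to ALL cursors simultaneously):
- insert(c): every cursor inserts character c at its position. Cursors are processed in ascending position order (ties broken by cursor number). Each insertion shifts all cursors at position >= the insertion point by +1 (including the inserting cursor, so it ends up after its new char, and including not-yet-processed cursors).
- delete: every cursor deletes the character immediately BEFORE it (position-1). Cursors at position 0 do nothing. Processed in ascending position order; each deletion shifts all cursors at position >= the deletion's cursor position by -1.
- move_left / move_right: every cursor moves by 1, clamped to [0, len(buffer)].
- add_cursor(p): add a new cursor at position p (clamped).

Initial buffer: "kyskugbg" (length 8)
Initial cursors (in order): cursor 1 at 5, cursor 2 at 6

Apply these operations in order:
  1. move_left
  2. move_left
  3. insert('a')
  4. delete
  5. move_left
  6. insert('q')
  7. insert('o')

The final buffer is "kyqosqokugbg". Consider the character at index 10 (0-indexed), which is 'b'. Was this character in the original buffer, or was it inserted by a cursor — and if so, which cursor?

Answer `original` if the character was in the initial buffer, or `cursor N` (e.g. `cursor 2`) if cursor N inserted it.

After op 1 (move_left): buffer="kyskugbg" (len 8), cursors c1@4 c2@5, authorship ........
After op 2 (move_left): buffer="kyskugbg" (len 8), cursors c1@3 c2@4, authorship ........
After op 3 (insert('a')): buffer="kysakaugbg" (len 10), cursors c1@4 c2@6, authorship ...1.2....
After op 4 (delete): buffer="kyskugbg" (len 8), cursors c1@3 c2@4, authorship ........
After op 5 (move_left): buffer="kyskugbg" (len 8), cursors c1@2 c2@3, authorship ........
After op 6 (insert('q')): buffer="kyqsqkugbg" (len 10), cursors c1@3 c2@5, authorship ..1.2.....
After op 7 (insert('o')): buffer="kyqosqokugbg" (len 12), cursors c1@4 c2@7, authorship ..11.22.....
Authorship (.=original, N=cursor N): . . 1 1 . 2 2 . . . . .
Index 10: author = original

Answer: original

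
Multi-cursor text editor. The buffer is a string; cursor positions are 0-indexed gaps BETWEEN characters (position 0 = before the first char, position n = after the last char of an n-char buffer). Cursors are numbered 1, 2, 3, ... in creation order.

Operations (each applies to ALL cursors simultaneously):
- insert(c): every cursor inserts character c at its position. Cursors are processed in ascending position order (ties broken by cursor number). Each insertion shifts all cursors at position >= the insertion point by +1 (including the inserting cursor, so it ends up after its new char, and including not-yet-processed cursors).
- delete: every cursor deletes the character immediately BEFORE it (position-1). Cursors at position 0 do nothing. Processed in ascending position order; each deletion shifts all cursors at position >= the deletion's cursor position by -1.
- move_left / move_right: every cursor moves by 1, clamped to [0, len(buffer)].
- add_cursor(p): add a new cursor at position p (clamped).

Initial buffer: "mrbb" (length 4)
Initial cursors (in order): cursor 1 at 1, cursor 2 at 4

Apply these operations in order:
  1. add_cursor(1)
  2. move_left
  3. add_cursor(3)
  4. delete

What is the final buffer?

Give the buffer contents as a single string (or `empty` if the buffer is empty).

After op 1 (add_cursor(1)): buffer="mrbb" (len 4), cursors c1@1 c3@1 c2@4, authorship ....
After op 2 (move_left): buffer="mrbb" (len 4), cursors c1@0 c3@0 c2@3, authorship ....
After op 3 (add_cursor(3)): buffer="mrbb" (len 4), cursors c1@0 c3@0 c2@3 c4@3, authorship ....
After op 4 (delete): buffer="mb" (len 2), cursors c1@0 c3@0 c2@1 c4@1, authorship ..

Answer: mb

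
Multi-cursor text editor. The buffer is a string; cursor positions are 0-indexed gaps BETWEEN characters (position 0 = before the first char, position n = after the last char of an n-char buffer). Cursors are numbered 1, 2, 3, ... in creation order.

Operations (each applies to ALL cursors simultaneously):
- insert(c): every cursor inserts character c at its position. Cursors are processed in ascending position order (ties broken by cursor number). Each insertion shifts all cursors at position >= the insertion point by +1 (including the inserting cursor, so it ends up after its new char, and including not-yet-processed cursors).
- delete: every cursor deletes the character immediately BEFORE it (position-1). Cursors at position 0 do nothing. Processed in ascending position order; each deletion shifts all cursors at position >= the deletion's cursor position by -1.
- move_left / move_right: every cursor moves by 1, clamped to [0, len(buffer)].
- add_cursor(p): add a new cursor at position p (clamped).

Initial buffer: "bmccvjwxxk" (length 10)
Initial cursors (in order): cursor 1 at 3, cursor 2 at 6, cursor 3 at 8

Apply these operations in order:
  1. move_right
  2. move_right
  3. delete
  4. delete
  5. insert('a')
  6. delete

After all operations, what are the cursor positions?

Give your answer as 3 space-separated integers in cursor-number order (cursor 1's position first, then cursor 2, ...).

Answer: 3 4 4

Derivation:
After op 1 (move_right): buffer="bmccvjwxxk" (len 10), cursors c1@4 c2@7 c3@9, authorship ..........
After op 2 (move_right): buffer="bmccvjwxxk" (len 10), cursors c1@5 c2@8 c3@10, authorship ..........
After op 3 (delete): buffer="bmccjwx" (len 7), cursors c1@4 c2@6 c3@7, authorship .......
After op 4 (delete): buffer="bmcj" (len 4), cursors c1@3 c2@4 c3@4, authorship ....
After op 5 (insert('a')): buffer="bmcajaa" (len 7), cursors c1@4 c2@7 c3@7, authorship ...1.23
After op 6 (delete): buffer="bmcj" (len 4), cursors c1@3 c2@4 c3@4, authorship ....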